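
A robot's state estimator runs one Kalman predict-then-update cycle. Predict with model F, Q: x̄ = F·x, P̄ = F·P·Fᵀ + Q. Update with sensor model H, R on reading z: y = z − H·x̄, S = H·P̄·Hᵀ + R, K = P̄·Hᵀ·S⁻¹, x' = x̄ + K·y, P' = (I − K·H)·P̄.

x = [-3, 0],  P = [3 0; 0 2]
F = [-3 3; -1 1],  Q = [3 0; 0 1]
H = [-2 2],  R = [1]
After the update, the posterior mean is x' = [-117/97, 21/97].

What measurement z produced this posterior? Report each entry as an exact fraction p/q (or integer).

z = [3]

x̄ = F·x = [9, 3]
P̄ = F·P·Fᵀ + Q = [48 15; 15 6]
S = H·P̄·Hᵀ + R = [97]
K = P̄·Hᵀ·S⁻¹ = [-66/97; -18/97]
x' − x̄ = [-990/97, -270/97] = K·y
y = (KᵀK)⁻¹·Kᵀ·(x' − x̄) = [15]
z = y + H·x̄ = [15] + [-12] = [3]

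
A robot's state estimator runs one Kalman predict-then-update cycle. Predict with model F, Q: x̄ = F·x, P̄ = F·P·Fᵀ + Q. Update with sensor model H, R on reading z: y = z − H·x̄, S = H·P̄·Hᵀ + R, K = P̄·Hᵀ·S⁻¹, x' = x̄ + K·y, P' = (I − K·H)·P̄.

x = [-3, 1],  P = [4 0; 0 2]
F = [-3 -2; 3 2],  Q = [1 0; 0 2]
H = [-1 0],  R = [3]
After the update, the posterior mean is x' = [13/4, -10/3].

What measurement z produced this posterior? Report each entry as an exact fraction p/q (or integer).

x̄ = F·x = [7, -7]
P̄ = F·P·Fᵀ + Q = [45 -44; -44 46]
S = H·P̄·Hᵀ + R = [48]
K = P̄·Hᵀ·S⁻¹ = [-15/16; 11/12]
x' − x̄ = [-15/4, 11/3] = K·y
y = (KᵀK)⁻¹·Kᵀ·(x' − x̄) = [4]
z = y + H·x̄ = [4] + [-7] = [-3]

z = [-3]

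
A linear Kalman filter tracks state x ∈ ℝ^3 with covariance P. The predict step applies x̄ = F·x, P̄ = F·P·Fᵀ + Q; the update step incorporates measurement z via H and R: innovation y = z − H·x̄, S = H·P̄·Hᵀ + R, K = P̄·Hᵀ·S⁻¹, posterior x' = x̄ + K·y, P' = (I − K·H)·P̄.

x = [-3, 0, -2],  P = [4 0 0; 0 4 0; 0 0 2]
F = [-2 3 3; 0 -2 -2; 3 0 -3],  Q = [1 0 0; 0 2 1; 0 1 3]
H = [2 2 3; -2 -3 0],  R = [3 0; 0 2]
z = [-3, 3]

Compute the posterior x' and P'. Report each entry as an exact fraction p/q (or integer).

x̄ = F·x = [0, 4, -3]
P̄ = F·P·Fᵀ + Q = [71 -36 -42; -36 26 13; -42 13 57]
y = z − H·x̄ = [-2, 15]
S = H·P̄·Hᵀ + R = [268 55; 55 88]
K = P̄·Hᵀ·S⁻¹ = [-278/1869 -6032/20559; 26/267 -379/2937; 97/267 835/2937]
x' = x̄ + K·y = [-12052/2937, 5491/2937, 1580/2937]
P' = (I − K·H)·P̄ = [1083353/20559 -102602/2937 -35212/2937; -102602/2937 68654/2937 22918/2937; -35212/2937 22918/2937 9263/2937]

x' = [-12052/2937, 5491/2937, 1580/2937]
P' = [1083353/20559 -102602/2937 -35212/2937; -102602/2937 68654/2937 22918/2937; -35212/2937 22918/2937 9263/2937]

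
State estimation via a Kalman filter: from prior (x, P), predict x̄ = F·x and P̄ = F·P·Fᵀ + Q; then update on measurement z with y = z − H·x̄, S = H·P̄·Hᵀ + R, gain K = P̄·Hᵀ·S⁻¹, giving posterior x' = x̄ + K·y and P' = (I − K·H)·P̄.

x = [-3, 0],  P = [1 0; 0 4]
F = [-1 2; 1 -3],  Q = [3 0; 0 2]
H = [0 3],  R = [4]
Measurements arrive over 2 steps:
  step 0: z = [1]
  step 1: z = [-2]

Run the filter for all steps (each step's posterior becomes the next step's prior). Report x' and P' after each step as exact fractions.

step 0: x̄ = F·x = [3, -3]
step 0: P̄ = F·P·Fᵀ + Q = [20 -25; -25 39]
step 0: y = z − H·x̄ = [10]
step 0: S = H·P̄·Hᵀ + R = [355]
step 0: K = P̄·Hᵀ·S⁻¹ = [-15/71; 117/355]
step 0: x' = x̄ + K·y = [63/71, 21/71]
step 0: P' = (I − K·H)·P̄ = [295/71 -20/71; -20/71 156/355]
step 1: x̄ = F·x = [-21/71, 0]
step 1: P̄ = F·P·Fᵀ + Q = [3564/355 -41/5; -41/5 59/5]
step 1: y = z − H·x̄ = [-2]
step 1: S = H·P̄·Hᵀ + R = [551/5]
step 1: K = P̄·Hᵀ·S⁻¹ = [-123/551; 177/551]
step 1: x' = x̄ + K·y = [5895/39121, -354/551]
step 1: P' = (I − K·H)·P̄ = [177921/39121 -164/551; -164/551 236/551]

step 0: x' = [63/71, 21/71], P' = [295/71 -20/71; -20/71 156/355]
step 1: x' = [5895/39121, -354/551], P' = [177921/39121 -164/551; -164/551 236/551]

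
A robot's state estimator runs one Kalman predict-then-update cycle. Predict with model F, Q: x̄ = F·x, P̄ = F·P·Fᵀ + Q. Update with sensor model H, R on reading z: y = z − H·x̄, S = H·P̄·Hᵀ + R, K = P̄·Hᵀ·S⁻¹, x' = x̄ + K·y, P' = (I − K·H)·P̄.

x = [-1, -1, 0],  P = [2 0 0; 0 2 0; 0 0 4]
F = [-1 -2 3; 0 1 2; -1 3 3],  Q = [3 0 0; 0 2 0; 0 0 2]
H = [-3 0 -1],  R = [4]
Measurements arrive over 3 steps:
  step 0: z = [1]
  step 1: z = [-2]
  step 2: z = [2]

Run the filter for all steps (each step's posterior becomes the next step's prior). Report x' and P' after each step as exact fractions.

step 0: x̄ = F·x = [3, -1, -2]
step 0: P̄ = F·P·Fᵀ + Q = [49 20 26; 20 20 30; 26 30 58]
step 0: y = z − H·x̄ = [8]
step 0: S = H·P̄·Hᵀ + R = [659]
step 0: K = P̄·Hᵀ·S⁻¹ = [-173/659; -90/659; -136/659]
step 0: x' = x̄ + K·y = [593/659, -1379/659, -2406/659]
step 0: P' = (I − K·H)·P̄ = [2362/659 -2390/659 -6394/659; -2390/659 5080/659 7530/659; -6394/659 7530/659 19726/659]
step 1: x̄ = F·x = [-5053/659, -6191/659, -11948/659]
step 1: P̄ = F·P·Fᵀ + Q = [140637/659 115844/659 212760/659; 115844/659 115422/659 216544/659; 212760/659 216544/659 415178/659]
step 1: y = z − H·x̄ = [-28425/659]
step 1: S = H·P̄·Hᵀ + R = [2960107/659]
step 1: K = P̄·Hᵀ·S⁻¹ = [-634671/2960107; -564076/2960107; -22414/62981]
step 1: x' = x̄ + K·y = [4678456/2960107, -3478243/2960107, -175082/62981]
step 1: P' = (I − K·H)·P̄ = [20475402/2960107 -22901432/2960107 -1252926/62981; -22901432/2960107 35629342/2960107 1509800/62981; -1252926/62981 1509800/62981 3848434/62981]
step 2: x̄ = F·x = [-22408532/2960107, -19935951/2960107, -39799747/2960107]
step 2: P̄ = F·P·Fᵀ + Q = [1209952877/2960107 1083715580/2960107 2023695296/2960107; 1083715580/2960107 1048897548/2960107 1971468290/2960107; 2023695296/2960107 1971468290/2960107 3742971800/2960107]
step 2: y = z − H·x̄ = [-101105129/2960107]
step 2: S = H·P̄·Hᵀ + R = [26786559897/2960107]
step 2: K = P̄·Hᵀ·S⁻¹ = [-5653553927/26786559897; -5222615030/26786559897; -9814057688/26786559897]
step 2: x' = x̄ + K·y = [-9676739903/26786559897, -2021001011/26786559897, -24947320601/26786559897]
step 2: P' = (I − K·H)·P̄ = [151279398620/26786559897 -168008594650/26786559897 -431223980152/26786559897; -168008594650/26786559897 277236344408/26786559897 524916244070/26786559897; -431223980152/26786559897 524916244070/26786559897 1332928171208/26786559897]

step 0: x' = [593/659, -1379/659, -2406/659], P' = [2362/659 -2390/659 -6394/659; -2390/659 5080/659 7530/659; -6394/659 7530/659 19726/659]
step 1: x' = [4678456/2960107, -3478243/2960107, -175082/62981], P' = [20475402/2960107 -22901432/2960107 -1252926/62981; -22901432/2960107 35629342/2960107 1509800/62981; -1252926/62981 1509800/62981 3848434/62981]
step 2: x' = [-9676739903/26786559897, -2021001011/26786559897, -24947320601/26786559897], P' = [151279398620/26786559897 -168008594650/26786559897 -431223980152/26786559897; -168008594650/26786559897 277236344408/26786559897 524916244070/26786559897; -431223980152/26786559897 524916244070/26786559897 1332928171208/26786559897]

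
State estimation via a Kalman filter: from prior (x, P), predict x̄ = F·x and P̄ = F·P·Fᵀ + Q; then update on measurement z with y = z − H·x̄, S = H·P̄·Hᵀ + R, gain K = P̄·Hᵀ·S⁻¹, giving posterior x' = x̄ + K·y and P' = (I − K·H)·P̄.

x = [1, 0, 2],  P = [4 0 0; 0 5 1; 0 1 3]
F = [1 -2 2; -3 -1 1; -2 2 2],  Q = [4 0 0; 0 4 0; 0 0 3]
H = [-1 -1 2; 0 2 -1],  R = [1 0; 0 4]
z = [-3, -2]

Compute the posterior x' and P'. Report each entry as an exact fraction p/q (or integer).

x̄ = F·x = [5, -1, 2]
P̄ = F·P·Fᵀ + Q = [32 0 -16; 0 46 20; -16 20 59]
y = z − H·x̄ = [-3, 2]
S = H·P̄·Hᵀ + R = [299 -126; -126 167]
K = P̄·Hᵀ·S⁻¹ = [-8672/34057 -3280/34057; 8070/34057 20772/34057; 16644/34057 8683/34057]
x' = x̄ + K·y = [189741/34057, -16723/34057, 35548/34057]
P' = (I − K·H)·P̄ = [587296/34057 184128/34057 381376/34057; 184128/34057 119458/34057 155828/34057; 381376/34057 155828/34057 276924/34057]

x' = [189741/34057, -16723/34057, 35548/34057]
P' = [587296/34057 184128/34057 381376/34057; 184128/34057 119458/34057 155828/34057; 381376/34057 155828/34057 276924/34057]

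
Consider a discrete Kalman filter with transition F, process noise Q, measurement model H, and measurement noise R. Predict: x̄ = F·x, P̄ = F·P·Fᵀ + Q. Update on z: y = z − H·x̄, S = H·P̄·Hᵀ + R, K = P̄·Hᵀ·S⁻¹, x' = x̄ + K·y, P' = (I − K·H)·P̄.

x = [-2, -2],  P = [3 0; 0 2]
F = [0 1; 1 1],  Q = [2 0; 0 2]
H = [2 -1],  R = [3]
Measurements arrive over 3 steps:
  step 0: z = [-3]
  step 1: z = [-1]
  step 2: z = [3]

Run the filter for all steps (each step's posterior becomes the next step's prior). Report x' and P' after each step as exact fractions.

step 0: x̄ = F·x = [-2, -4]
step 0: P̄ = F·P·Fᵀ + Q = [4 2; 2 7]
step 0: y = z − H·x̄ = [-3]
step 0: S = H·P̄·Hᵀ + R = [18]
step 0: K = P̄·Hᵀ·S⁻¹ = [1/3; -1/6]
step 0: x' = x̄ + K·y = [-3, -7/2]
step 0: P' = (I − K·H)·P̄ = [2 3; 3 13/2]
step 1: x̄ = F·x = [-7/2, -13/2]
step 1: P̄ = F·P·Fᵀ + Q = [17/2 19/2; 19/2 33/2]
step 1: y = z − H·x̄ = [-1/2]
step 1: S = H·P̄·Hᵀ + R = [31/2]
step 1: K = P̄·Hᵀ·S⁻¹ = [15/31; 5/31]
step 1: x' = x̄ + K·y = [-116/31, -204/31]
step 1: P' = (I − K·H)·P̄ = [151/31 257/31; 257/31 499/31]
step 2: x̄ = F·x = [-204/31, -320/31]
step 2: P̄ = F·P·Fᵀ + Q = [561/31 756/31; 756/31 1226/31]
step 2: y = z − H·x̄ = [181/31]
step 2: S = H·P̄·Hᵀ + R = [539/31]
step 2: K = P̄·Hᵀ·S⁻¹ = [366/539; 26/49]
step 2: x' = x̄ + K·y = [-1410/539, -354/49]
step 2: P' = (I − K·H)·P̄ = [5433/539 888/49; 888/49 1698/49]

step 0: x' = [-3, -7/2], P' = [2 3; 3 13/2]
step 1: x' = [-116/31, -204/31], P' = [151/31 257/31; 257/31 499/31]
step 2: x' = [-1410/539, -354/49], P' = [5433/539 888/49; 888/49 1698/49]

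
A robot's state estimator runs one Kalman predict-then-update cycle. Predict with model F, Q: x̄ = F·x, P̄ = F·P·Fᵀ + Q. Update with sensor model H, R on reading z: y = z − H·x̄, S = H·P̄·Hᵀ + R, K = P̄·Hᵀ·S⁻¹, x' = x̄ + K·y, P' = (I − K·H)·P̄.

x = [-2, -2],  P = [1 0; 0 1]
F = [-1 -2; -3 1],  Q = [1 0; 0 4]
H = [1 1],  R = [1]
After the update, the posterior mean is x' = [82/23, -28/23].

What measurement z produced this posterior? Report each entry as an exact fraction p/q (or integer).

x̄ = F·x = [6, 4]
P̄ = F·P·Fᵀ + Q = [6 1; 1 14]
S = H·P̄·Hᵀ + R = [23]
K = P̄·Hᵀ·S⁻¹ = [7/23; 15/23]
x' − x̄ = [-56/23, -120/23] = K·y
y = (KᵀK)⁻¹·Kᵀ·(x' − x̄) = [-8]
z = y + H·x̄ = [-8] + [10] = [2]

z = [2]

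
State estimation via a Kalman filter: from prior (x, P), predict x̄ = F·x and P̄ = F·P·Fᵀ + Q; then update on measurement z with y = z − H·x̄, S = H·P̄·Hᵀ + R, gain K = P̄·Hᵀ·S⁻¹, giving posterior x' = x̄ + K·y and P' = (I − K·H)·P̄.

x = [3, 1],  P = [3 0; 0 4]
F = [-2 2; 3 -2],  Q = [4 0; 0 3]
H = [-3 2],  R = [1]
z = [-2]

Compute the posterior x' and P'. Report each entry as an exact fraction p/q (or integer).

x' = [1068/881, 735/881]
P' = [1296/881 1862/881; 1862/881 2890/881]

x̄ = F·x = [-4, 7]
P̄ = F·P·Fᵀ + Q = [32 -34; -34 46]
y = z − H·x̄ = [-28]
S = H·P̄·Hᵀ + R = [881]
K = P̄·Hᵀ·S⁻¹ = [-164/881; 194/881]
x' = x̄ + K·y = [1068/881, 735/881]
P' = (I − K·H)·P̄ = [1296/881 1862/881; 1862/881 2890/881]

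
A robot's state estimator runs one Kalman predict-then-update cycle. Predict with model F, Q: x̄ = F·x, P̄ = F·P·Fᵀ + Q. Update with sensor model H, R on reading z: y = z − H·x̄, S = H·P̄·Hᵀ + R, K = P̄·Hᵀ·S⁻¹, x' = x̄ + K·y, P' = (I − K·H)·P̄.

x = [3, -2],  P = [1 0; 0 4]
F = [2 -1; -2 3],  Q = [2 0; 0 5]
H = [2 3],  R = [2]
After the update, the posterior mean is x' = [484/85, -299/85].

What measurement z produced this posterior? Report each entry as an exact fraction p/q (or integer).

z = [1]

x̄ = F·x = [8, -12]
P̄ = F·P·Fᵀ + Q = [10 -16; -16 45]
S = H·P̄·Hᵀ + R = [255]
K = P̄·Hᵀ·S⁻¹ = [-28/255; 103/255]
x' − x̄ = [-196/85, 721/85] = K·y
y = (KᵀK)⁻¹·Kᵀ·(x' − x̄) = [21]
z = y + H·x̄ = [21] + [-20] = [1]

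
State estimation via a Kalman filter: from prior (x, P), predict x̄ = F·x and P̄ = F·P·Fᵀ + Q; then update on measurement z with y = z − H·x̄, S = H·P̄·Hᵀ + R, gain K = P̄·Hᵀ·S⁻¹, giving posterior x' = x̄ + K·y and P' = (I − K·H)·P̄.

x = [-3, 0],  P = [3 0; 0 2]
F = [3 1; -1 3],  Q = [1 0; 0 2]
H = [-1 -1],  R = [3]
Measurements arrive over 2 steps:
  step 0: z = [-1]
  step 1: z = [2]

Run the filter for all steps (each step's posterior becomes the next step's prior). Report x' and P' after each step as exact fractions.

step 0: x̄ = F·x = [-9, 3]
step 0: P̄ = F·P·Fᵀ + Q = [30 -3; -3 23]
step 0: y = z − H·x̄ = [-7]
step 0: S = H·P̄·Hᵀ + R = [50]
step 0: K = P̄·Hᵀ·S⁻¹ = [-27/50; -2/5]
step 0: x' = x̄ + K·y = [-261/50, 29/5]
step 0: P' = (I − K·H)·P̄ = [771/50 -69/5; -69/5 15]
step 1: x̄ = F·x = [-493/50, 1131/50]
step 1: P̄ = F·P·Fᵀ + Q = [3599/50 -5583/50; -5583/50 11761/50]
step 1: y = z − H·x̄ = [369/25]
step 1: S = H·P̄·Hᵀ + R = [2172/25]
step 1: K = P̄·Hᵀ·S⁻¹ = [248/543; -3089/2172]
step 1: x' = x̄ + K·y = [-1129/362, 1179/724]
step 1: P' = (I − K·H)·P̄ = [58489/1086 -59977/1086; -59977/1086 129221/2172]

step 0: x' = [-261/50, 29/5], P' = [771/50 -69/5; -69/5 15]
step 1: x' = [-1129/362, 1179/724], P' = [58489/1086 -59977/1086; -59977/1086 129221/2172]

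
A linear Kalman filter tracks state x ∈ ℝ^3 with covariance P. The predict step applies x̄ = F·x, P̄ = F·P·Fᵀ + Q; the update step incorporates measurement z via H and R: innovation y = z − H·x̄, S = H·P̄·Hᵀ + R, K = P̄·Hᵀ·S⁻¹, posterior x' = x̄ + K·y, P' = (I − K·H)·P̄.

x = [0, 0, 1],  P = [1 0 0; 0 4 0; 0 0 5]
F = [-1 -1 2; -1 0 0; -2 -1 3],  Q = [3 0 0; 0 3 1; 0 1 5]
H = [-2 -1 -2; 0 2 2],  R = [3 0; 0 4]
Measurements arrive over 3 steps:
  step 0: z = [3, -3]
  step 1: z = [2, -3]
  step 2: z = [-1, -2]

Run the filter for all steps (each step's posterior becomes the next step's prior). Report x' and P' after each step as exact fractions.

step 0: x̄ = F·x = [2, 0, 3]
step 0: P̄ = F·P·Fᵀ + Q = [28 1 36; 1 4 3; 36 3 58]
step 0: y = z − H·x̄ = [13, -9]
step 0: S = H·P̄·Hᵀ + R = [655 -406; -406 276]
step 0: K = P̄·Hᵀ·S⁻¹ = [-695/1993 -488/1993; 593/3986 2149/7972; -398/1993 591/3986]
step 0: x' = x̄ + K·y = [-657/1993, -3923/7972, -3709/3986]
step 0: P' = (I − K·H)·P̄ = [2261/1993 485/1993 -1461/1993; 485/1993 8017/3986 -2934/1993; -1461/1993 -2934/1993 3525/1993]
step 1: x̄ = F·x = [-8285/7972, 657/1993, -13075/7972]
step 1: P̄ = F·P·Fᵀ + Q = [89797/3986 5668/1993 112065/3986; 5668/1993 8240/1993 11383/1993; 112065/3986 11383/1993 183637/3986]
step 1: y = z − H·x̄ = [-6037/1993, -1511/3986]
step 1: S = H·P̄·Hᵀ + R = [1077551/1993 -698854/1993; -698854/1993 499270/1993]
step 1: K = P̄·Hᵀ·S⁻¹ = [-4358811/12441539 -6052333/24883078; 1577304/12441539 3185823/12441539; -2276158/12441539 3914791/24883078]
step 1: x' = x̄ + K·y = [129128/1131049, -342561/2262098, -2591427/2262098]
step 1: P' = (I − K·H)·P̄ = [13775396/12441539 2369693/12441539 -8422026/12441539; 2369693/12441539 22214590/12441539 -15842944/12441539; -8422026/12441539 -15842944/12441539 19757735/12441539]
step 2: x̄ = F·x = [-5098549/2262098, -129128/1131049, -3974116/1131049]
step 2: P̄ = F·P·Fᵀ + Q = [254144809/12441539 32989141/12441539 313589773/12441539; 32989141/12441539 51100013/12441539 67628102/12441539; 313589773/12441539 67628102/12441539 522944232/12441539]
step 2: y = z − H·x̄ = [-14306958/1131049, 5944390/1131049]
step 2: S = H·P̄·Hᵀ + R = [6107967950/12441539 -362369202/1131049; -362369202/1131049 262451632/1131049]
step 2: K = P̄·Hᵀ·S⁻¹ = [-12264000074/35060446661 -17030069245/70120893322; 4381159327/35060446661 17865727099/70120893322; -6374189938/35060446661 5543375806/35060446661]
step 2: x' = x̄ + K·y = [62711950905/70120893322, -12473308481/35060446661, -13427381668/35060446661]
step 2: P' = (I − K·H)·P̄ = [38799113631/35060446661 6746088550/35060446661 -23776157795/35060446661; 6746088550/35060446661 62367109279/35060446661 -44501382180/35060446661; -23776157795/35060446661 -44501382180/35060446661 55588133792/35060446661]

step 0: x' = [-657/1993, -3923/7972, -3709/3986], P' = [2261/1993 485/1993 -1461/1993; 485/1993 8017/3986 -2934/1993; -1461/1993 -2934/1993 3525/1993]
step 1: x' = [129128/1131049, -342561/2262098, -2591427/2262098], P' = [13775396/12441539 2369693/12441539 -8422026/12441539; 2369693/12441539 22214590/12441539 -15842944/12441539; -8422026/12441539 -15842944/12441539 19757735/12441539]
step 2: x' = [62711950905/70120893322, -12473308481/35060446661, -13427381668/35060446661], P' = [38799113631/35060446661 6746088550/35060446661 -23776157795/35060446661; 6746088550/35060446661 62367109279/35060446661 -44501382180/35060446661; -23776157795/35060446661 -44501382180/35060446661 55588133792/35060446661]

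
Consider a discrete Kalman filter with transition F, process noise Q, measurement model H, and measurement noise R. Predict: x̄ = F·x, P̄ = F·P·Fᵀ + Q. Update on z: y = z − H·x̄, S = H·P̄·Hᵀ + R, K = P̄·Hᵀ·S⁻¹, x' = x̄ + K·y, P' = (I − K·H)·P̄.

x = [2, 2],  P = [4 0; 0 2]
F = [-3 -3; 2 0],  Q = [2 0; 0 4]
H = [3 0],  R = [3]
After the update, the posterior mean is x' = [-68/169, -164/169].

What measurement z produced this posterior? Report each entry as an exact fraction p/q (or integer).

z = [-1]

x̄ = F·x = [-12, 4]
P̄ = F·P·Fᵀ + Q = [56 -24; -24 20]
S = H·P̄·Hᵀ + R = [507]
K = P̄·Hᵀ·S⁻¹ = [56/169; -24/169]
x' − x̄ = [1960/169, -840/169] = K·y
y = (KᵀK)⁻¹·Kᵀ·(x' − x̄) = [35]
z = y + H·x̄ = [35] + [-36] = [-1]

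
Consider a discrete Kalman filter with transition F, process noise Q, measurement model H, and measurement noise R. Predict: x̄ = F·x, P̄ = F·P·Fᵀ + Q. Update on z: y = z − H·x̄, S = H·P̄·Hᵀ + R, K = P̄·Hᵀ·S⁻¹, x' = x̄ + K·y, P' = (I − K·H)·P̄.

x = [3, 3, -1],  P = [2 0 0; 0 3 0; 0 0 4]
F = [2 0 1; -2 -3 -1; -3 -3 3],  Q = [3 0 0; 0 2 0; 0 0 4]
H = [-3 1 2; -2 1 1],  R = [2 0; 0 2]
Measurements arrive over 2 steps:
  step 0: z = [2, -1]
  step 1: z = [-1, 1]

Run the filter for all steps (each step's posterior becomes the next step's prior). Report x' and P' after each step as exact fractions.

step 0: x' = [19/56, -55/24, 135/56], P' = [2703/392 223/56 3387/392; 223/56 599/72 241/168; 3387/392 241/168 5223/392]
step 1: x' = [-13379714/16648087, 5392831/16648087, -26921938/16648087], P' = [137330324/16648087 32822834/16648087 201569454/16648087; 32822834/16648087 64997434/16648087 15968426/16648087; 201569454/16648087 15968426/16648087 320542868/16648087]

step 0: x̄ = F·x = [5, -14, -21]
step 0: P̄ = F·P·Fᵀ + Q = [15 -12 0; -12 41 27; 0 27 85]
step 0: y = z − H·x̄ = [73, 44]
step 0: S = H·P̄·Hᵀ + R = [698 442; 442 290]
step 0: K = P̄·Hᵀ·S⁻¹ = [113/392 -229/392; -191/504 451/504; 1271/1176 -1483/1176]
step 0: x' = x̄ + K·y = [19/56, -55/24, 135/56]
step 0: P' = (I − K·H)·P̄ = [2703/392 223/56 3387/392; 223/56 599/72 241/168; 3387/392 241/168 5223/392]
step 1: x̄ = F·x = [173/56, 53/14, 733/56]
step 1: P̄ = F·P·Fᵀ + Q = [30759/392 -10159/98 -1441/392; -10159/98 10228/49 9945/98; -1441/392 9945/98 59263/392]
step 1: y = z − H·x̄ = [-1215/56, -543/56]
step 1: S = H·P̄·Hᵀ + R = [1016719/392 717511/392; 717511/392 512775/392]
step 1: K = P̄·Hᵀ·S⁻¹ = [11985385/16648087 -20134180/16648087; -767108/16648087 7660096/16648087; 26172900/16648087 -33313807/16648087]
step 1: x' = x̄ + K·y = [-13379714/16648087, 5392831/16648087, -26921938/16648087]
step 1: P' = (I − K·H)·P̄ = [137330324/16648087 32822834/16648087 201569454/16648087; 32822834/16648087 64997434/16648087 15968426/16648087; 201569454/16648087 15968426/16648087 320542868/16648087]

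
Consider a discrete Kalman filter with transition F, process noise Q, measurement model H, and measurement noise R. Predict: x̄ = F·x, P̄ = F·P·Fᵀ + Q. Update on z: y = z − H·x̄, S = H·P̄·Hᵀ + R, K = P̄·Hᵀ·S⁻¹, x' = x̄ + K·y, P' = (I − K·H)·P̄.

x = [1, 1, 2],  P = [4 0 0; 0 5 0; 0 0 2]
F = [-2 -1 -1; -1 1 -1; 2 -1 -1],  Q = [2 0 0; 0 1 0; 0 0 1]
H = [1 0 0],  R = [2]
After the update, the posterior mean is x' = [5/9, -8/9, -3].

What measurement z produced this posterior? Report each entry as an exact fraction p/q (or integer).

x̄ = F·x = [-5, -2, -1]
P̄ = F·P·Fᵀ + Q = [25 5 -9; 5 12 -11; -9 -11 24]
S = H·P̄·Hᵀ + R = [27]
K = P̄·Hᵀ·S⁻¹ = [25/27; 5/27; -1/3]
x' − x̄ = [50/9, 10/9, -2] = K·y
y = (KᵀK)⁻¹·Kᵀ·(x' − x̄) = [6]
z = y + H·x̄ = [6] + [-5] = [1]

z = [1]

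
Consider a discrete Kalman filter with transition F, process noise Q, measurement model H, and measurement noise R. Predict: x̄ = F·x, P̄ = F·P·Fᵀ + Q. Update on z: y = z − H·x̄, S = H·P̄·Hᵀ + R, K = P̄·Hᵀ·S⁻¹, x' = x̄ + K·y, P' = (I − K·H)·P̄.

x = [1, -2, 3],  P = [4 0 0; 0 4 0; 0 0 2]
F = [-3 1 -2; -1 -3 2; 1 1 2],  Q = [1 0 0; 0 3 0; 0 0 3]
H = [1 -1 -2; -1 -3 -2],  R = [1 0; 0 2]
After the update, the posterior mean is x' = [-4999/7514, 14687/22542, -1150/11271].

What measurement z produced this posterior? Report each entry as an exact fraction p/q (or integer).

z = [-1, -1]

x̄ = F·x = [-11, 11, 5]
P̄ = F·P·Fᵀ + Q = [49 -8 -16; -8 51 -8; -16 -8 19]
S = H·P̄·Hᵀ + R = [225 132; 132 378]
K = P̄·Hᵀ·S⁻¹ = [5453/11271 -3391/22542; 43/3757 -7783/22542; -2942/11271 1087/11271]
x' − x̄ = [77655/7514, -233275/22542, -57505/11271] = K·y
y = (KᵀK)⁻¹·Kᵀ·(x' − x̄) = [31, 31]
z = y + H·x̄ = [31, 31] + [-32, -32] = [-1, -1]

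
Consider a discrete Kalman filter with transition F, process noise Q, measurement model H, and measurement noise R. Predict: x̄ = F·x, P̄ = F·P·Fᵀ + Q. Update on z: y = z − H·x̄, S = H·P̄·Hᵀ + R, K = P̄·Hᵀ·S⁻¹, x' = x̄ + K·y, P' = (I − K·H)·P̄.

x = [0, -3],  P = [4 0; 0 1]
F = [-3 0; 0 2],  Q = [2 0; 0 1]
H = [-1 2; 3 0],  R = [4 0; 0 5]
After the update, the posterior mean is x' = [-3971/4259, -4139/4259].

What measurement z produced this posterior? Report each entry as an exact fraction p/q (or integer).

x̄ = F·x = [0, -6]
P̄ = F·P·Fᵀ + Q = [38 0; 0 5]
S = H·P̄·Hᵀ + R = [62 -114; -114 347]
K = P̄·Hᵀ·S⁻¹ = [-95/4259 1368/4259; 1735/4259 570/4259]
x' − x̄ = [-3971/4259, 21415/4259] = K·y
y = (KᵀK)⁻¹·Kᵀ·(x' − x̄) = [13, -2]
z = y + H·x̄ = [13, -2] + [-12, 0] = [1, -2]

z = [1, -2]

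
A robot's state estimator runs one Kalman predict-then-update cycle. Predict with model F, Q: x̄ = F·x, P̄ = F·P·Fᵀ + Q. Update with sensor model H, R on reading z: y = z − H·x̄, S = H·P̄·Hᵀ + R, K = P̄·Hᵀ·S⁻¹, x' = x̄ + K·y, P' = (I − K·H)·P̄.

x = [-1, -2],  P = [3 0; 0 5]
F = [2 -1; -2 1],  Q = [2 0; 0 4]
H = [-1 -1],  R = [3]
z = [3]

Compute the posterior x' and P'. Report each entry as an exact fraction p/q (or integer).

x̄ = F·x = [0, 0]
P̄ = F·P·Fᵀ + Q = [19 -17; -17 21]
y = z − H·x̄ = [3]
S = H·P̄·Hᵀ + R = [9]
K = P̄·Hᵀ·S⁻¹ = [-2/9; -4/9]
x' = x̄ + K·y = [-2/3, -4/3]
P' = (I − K·H)·P̄ = [167/9 -161/9; -161/9 173/9]

x' = [-2/3, -4/3]
P' = [167/9 -161/9; -161/9 173/9]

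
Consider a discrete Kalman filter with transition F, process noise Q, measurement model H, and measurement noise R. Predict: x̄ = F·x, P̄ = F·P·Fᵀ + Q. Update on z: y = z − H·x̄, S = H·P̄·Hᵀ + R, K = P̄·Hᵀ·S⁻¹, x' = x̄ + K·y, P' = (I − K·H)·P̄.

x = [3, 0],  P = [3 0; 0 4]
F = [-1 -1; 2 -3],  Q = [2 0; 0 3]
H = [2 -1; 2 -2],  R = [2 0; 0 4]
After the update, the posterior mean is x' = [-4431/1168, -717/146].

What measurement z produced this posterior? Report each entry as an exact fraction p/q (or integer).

x̄ = F·x = [-3, 6]
P̄ = F·P·Fᵀ + Q = [9 6; 6 51]
S = H·P̄·Hᵀ + R = [65 102; 102 196]
K = P̄·Hᵀ·S⁻¹ = [435/584 -417/1168; 48/73 -117/146]
x' − x̄ = [-927/1168, -1593/146] = K·y
y = (KᵀK)⁻¹·Kᵀ·(x' − x̄) = [9, 21]
z = y + H·x̄ = [9, 21] + [-12, -18] = [-3, 3]

z = [-3, 3]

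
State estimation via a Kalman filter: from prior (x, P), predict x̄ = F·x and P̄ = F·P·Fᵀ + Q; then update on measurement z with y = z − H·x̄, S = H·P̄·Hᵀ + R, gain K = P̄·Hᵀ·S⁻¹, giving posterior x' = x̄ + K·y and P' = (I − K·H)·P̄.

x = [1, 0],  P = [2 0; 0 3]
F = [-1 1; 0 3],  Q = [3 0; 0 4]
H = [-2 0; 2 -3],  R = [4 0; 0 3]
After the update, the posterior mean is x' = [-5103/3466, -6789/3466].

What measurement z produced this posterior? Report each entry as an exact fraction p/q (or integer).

z = [3, 3]

x̄ = F·x = [-1, 0]
P̄ = F·P·Fᵀ + Q = [8 9; 9 31]
S = H·P̄·Hᵀ + R = [36 22; 22 206]
K = P̄·Hᵀ·S⁻¹ = [-1527/3466 -11/1733; -1029/3466 -576/1733]
x' − x̄ = [-1637/3466, -6789/3466] = K·y
y = (KᵀK)⁻¹·Kᵀ·(x' − x̄) = [1, 5]
z = y + H·x̄ = [1, 5] + [2, -2] = [3, 3]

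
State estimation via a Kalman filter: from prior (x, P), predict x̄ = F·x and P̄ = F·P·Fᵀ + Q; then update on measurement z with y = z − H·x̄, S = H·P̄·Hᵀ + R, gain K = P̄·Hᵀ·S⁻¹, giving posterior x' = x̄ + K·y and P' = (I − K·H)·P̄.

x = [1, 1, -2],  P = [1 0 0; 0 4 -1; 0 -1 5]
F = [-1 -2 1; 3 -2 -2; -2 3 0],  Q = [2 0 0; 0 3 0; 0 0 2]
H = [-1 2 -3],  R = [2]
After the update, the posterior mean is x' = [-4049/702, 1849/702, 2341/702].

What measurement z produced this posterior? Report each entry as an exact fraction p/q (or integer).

z = [1]

x̄ = F·x = [-5, 5, 1]
P̄ = F·P·Fᵀ + Q = [28 1 -25; 1 40 -24; -25 -24 42]
S = H·P̄·Hᵀ + R = [702]
K = P̄·Hᵀ·S⁻¹ = [49/702; 151/702; -149/702]
x' − x̄ = [-539/702, -1661/702, 1639/702] = K·y
y = (KᵀK)⁻¹·Kᵀ·(x' − x̄) = [-11]
z = y + H·x̄ = [-11] + [12] = [1]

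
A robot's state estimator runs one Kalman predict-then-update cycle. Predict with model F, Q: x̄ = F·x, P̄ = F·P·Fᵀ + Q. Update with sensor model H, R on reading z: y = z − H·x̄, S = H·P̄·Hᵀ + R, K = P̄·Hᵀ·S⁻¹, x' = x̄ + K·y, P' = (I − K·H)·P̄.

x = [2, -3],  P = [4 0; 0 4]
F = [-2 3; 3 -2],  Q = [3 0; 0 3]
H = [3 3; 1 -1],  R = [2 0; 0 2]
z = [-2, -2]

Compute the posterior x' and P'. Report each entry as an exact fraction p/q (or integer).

x̄ = F·x = [-13, 12]
P̄ = F·P·Fᵀ + Q = [55 -48; -48 55]
y = z − H·x̄ = [1, 23]
S = H·P̄·Hᵀ + R = [128 0; 0 208]
K = P̄·Hᵀ·S⁻¹ = [21/128 103/208; 21/128 -103/208]
x' = x̄ + K·y = [-2407/1664, 1289/1664]
P' = (I − K·H)·P̄ = [915/1664 -733/1664; -733/1664 915/1664]

x' = [-2407/1664, 1289/1664]
P' = [915/1664 -733/1664; -733/1664 915/1664]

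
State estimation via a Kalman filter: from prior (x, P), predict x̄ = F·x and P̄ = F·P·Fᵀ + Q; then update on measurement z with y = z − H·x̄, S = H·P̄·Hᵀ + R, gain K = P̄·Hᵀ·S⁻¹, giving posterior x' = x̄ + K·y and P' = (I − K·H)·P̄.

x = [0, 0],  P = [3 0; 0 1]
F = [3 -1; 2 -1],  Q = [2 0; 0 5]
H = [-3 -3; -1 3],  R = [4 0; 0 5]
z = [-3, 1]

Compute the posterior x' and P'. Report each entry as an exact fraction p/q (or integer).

x' = [15201/29978, 14693/29978]
P' = [15099/29978 -5527/29978; -5527/29978 9131/29978]

x̄ = F·x = [0, 0]
P̄ = F·P·Fᵀ + Q = [30 19; 19 18]
y = z − H·x̄ = [-3, 1]
S = H·P̄·Hᵀ + R = [778 -186; -186 83]
K = P̄·Hᵀ·S⁻¹ = [-7179/29978 -3168/14989; -2703/29978 3292/14989]
x' = x̄ + K·y = [15201/29978, 14693/29978]
P' = (I − K·H)·P̄ = [15099/29978 -5527/29978; -5527/29978 9131/29978]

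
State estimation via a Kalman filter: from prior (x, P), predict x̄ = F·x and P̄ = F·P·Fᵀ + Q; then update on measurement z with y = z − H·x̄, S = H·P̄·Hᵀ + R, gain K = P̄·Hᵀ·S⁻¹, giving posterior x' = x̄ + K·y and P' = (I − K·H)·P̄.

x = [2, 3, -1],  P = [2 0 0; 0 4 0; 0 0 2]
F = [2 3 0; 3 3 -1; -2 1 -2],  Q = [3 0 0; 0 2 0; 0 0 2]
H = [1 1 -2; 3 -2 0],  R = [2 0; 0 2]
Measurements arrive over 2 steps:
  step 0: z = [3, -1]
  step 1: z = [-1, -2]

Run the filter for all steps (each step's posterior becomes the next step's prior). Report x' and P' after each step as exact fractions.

step 0: x' = [35437/8377, 57088/8377, 32985/8377], P' = [79412/8377 116118/8377 95704/8377; 116118/8377 173736/8377 141868/8377; 95704/8377 141868/8377 120374/8377]
step 1: x' = [806538423/513606670, 852040003/256803335, 1506973357/513606670], P' = [470574877/256803335 646705614/256803335 491763633/256803335; 646705614/256803335 1002886408/256803335 727010736/256803335; 491763633/256803335 727010736/256803335 654443537/256803335]

step 0: x̄ = F·x = [13, 16, 1]
step 0: P̄ = F·P·Fᵀ + Q = [47 48 4; 48 58 4; 4 4 22]
step 0: y = z − H·x̄ = [-24, -8]
step 0: S = H·P̄·Hᵀ + R = [259 65; 65 81]
step 0: K = P̄·Hᵀ·S⁻¹ = [2061/8377 3000/8377; 3059/8377 441/8377; -1588/8377 1688/8377]
step 0: x' = x̄ + K·y = [35437/8377, 57088/8377, 32985/8377]
step 0: P' = (I − K·H)·P̄ = [79412/8377 116118/8377 95704/8377; 116118/8377 173736/8377 141868/8377; 95704/8377 141868/8377 120374/8377]
step 1: x̄ = F·x = [242138/8377, 244590/8377, -79756/8377]
step 1: P̄ = F·P·Fᵀ + Q = [3299819/8377 3164854/8377 -1494936/8377; 3164854/8377 3080152/8377 -1438762/8377; -1494936/8377 -1438762/8377 723322/8377]
step 1: y = z − H·x̄ = [-654617/8377, -253988/8377]
step 1: S = H·P̄·Hᵀ + R = [27354513/8377 10118575/8377; 10118575/8377 4057485/8377]
step 1: K = P̄·Hᵀ·S⁻¹ = [26750645/102721334 118313403/513606670; 19557055/51360667 -32827987/256803335; -18022541/102721334 21269427/513606670]
step 1: x' = x̄ + K·y = [806538423/513606670, 852040003/256803335, 1506973357/513606670]
step 1: P' = (I − K·H)·P̄ = [470574877/256803335 646705614/256803335 491763633/256803335; 646705614/256803335 1002886408/256803335 727010736/256803335; 491763633/256803335 727010736/256803335 654443537/256803335]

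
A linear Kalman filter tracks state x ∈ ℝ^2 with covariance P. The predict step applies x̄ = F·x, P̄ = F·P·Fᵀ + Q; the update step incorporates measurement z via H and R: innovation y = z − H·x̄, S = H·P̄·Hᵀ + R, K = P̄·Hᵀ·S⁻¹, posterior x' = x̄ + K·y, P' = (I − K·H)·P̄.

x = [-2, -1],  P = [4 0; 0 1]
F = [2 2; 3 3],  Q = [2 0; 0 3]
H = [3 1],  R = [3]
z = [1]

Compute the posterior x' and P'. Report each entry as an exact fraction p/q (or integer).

x' = [38/143, 1/143]
P' = [74/143 -126/143; -126/143 516/143]

x̄ = F·x = [-6, -9]
P̄ = F·P·Fᵀ + Q = [22 30; 30 48]
y = z − H·x̄ = [28]
S = H·P̄·Hᵀ + R = [429]
K = P̄·Hᵀ·S⁻¹ = [32/143; 46/143]
x' = x̄ + K·y = [38/143, 1/143]
P' = (I − K·H)·P̄ = [74/143 -126/143; -126/143 516/143]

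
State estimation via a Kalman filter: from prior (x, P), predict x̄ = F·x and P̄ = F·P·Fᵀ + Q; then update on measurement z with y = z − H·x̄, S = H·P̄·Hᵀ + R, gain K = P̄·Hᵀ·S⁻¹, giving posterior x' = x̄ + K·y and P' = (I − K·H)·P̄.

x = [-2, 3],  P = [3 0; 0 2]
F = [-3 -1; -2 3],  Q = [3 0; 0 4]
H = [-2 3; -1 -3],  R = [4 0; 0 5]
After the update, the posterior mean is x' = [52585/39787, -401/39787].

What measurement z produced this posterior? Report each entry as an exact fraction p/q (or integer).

z = [-3, -1]

x̄ = F·x = [3, 13]
P̄ = F·P·Fᵀ + Q = [32 12; 12 34]
S = H·P̄·Hᵀ + R = [294 -206; -206 415]
K = P̄·Hᵀ·S⁻¹ = [-12814/39787 -12880/39787; 4443/39787 -8724/39787]
x' − x̄ = [-66776/39787, -517632/39787] = K·y
y = (KᵀK)⁻¹·Kᵀ·(x' − x̄) = [-36, 41]
z = y + H·x̄ = [-36, 41] + [33, -42] = [-3, -1]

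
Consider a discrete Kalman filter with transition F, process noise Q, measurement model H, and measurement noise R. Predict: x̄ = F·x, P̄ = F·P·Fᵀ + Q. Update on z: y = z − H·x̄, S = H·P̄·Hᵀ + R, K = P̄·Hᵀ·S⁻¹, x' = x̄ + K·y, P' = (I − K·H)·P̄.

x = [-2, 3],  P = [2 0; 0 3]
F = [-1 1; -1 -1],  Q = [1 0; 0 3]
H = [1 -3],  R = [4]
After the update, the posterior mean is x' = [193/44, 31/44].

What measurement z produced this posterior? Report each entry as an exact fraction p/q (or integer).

x̄ = F·x = [5, -1]
P̄ = F·P·Fᵀ + Q = [6 -1; -1 8]
S = H·P̄·Hᵀ + R = [88]
K = P̄·Hᵀ·S⁻¹ = [9/88; -25/88]
x' − x̄ = [-27/44, 75/44] = K·y
y = (KᵀK)⁻¹·Kᵀ·(x' − x̄) = [-6]
z = y + H·x̄ = [-6] + [8] = [2]

z = [2]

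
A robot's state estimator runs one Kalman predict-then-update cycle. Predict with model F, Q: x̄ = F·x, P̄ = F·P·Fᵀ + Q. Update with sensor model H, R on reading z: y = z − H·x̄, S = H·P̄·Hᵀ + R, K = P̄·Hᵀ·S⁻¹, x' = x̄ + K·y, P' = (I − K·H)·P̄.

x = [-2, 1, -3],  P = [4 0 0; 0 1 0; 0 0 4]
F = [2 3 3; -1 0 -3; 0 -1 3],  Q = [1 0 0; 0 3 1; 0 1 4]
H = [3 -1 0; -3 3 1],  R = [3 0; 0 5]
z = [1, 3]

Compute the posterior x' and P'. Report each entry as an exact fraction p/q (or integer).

x̄ = F·x = [-10, 11, -10]
P̄ = F·P·Fᵀ + Q = [62 -44 33; -44 43 -35; 33 -35 41]
y = z − H·x̄ = [42, -50]
S = H·P̄·Hᵀ + R = [868 -1081; -1081 1375]
K = P̄·Hᵀ·S⁻¹ = [8165/24939 1250/24939; 409/2771 777/2771; 8047/24939 3370/24939]
x' = x̄ + K·y = [31040/24939, 8809/2771, -79916/24939]
P' = (I − K·H)·P̄ = [24518/24939 5451/2771 -67373/24939; 5451/2771 15126/2771 -25140/2771; -67373/24939 -25140/2771 493511/24939]

x' = [31040/24939, 8809/2771, -79916/24939]
P' = [24518/24939 5451/2771 -67373/24939; 5451/2771 15126/2771 -25140/2771; -67373/24939 -25140/2771 493511/24939]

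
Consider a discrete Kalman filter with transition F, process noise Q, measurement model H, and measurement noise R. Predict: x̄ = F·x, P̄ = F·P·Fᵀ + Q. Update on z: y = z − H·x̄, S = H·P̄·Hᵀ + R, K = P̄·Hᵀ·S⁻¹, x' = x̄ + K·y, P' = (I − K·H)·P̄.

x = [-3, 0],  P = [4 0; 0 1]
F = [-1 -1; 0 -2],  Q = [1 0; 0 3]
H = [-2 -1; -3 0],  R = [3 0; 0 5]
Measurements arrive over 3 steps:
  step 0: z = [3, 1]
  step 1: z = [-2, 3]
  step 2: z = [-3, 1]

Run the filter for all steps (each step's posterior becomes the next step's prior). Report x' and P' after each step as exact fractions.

step 0: x̄ = F·x = [3, 0]
step 0: P̄ = F·P·Fᵀ + Q = [6 2; 2 7]
step 0: y = z − H·x̄ = [9, 10]
step 0: S = H·P̄·Hᵀ + R = [42 42; 42 59]
step 0: K = P̄·Hᵀ·S⁻¹ = [-5/51 -4/17; -397/714 5/17]
step 0: x' = x̄ + K·y = [-4/17, -491/238]
step 0: P' = (I − K·H)·P̄ = [20/51 -25/51; -25/51 1891/714]
step 1: x̄ = F·x = [547/238, 491/119]
step 1: P̄ = F·P·Fᵀ + Q = [2185/714 1541/357; 1541/357 4853/357]
step 1: y = z − H·x̄ = [800/119, 2355/238]
step 1: S = H·P̄·Hᵀ + R = [5486/119 3726/119; 3726/119 7745/238]
step 1: K = P̄·Hᵀ·S⁻¹ = [-6210/61861 -11477/61861; -75647/123722 11776/61861]
step 1: x' = x̄ + K·y = [-13136/61861, 117489/61861]
step 1: P' = (I − K·H)·P̄ = [57385/185583 -58880/185583; -58880/185583 916343/371166]
step 2: x̄ = F·x = [-104353/61861, -234978/61861]
step 2: P̄ = F·P·Fᵀ + Q = [1166759/371166 798583/185583; 798583/185583 2389435/185583]
step 2: y = z − H·x̄ = [-629267/61861, -251198/61861]
step 2: S = H·P̄·Hᵀ + R = [2824678/61861 1965342/61861; 1965342/61861 4118887/123722]
step 2: K = P̄·Hᵀ·S⁻¹ = [-3275570/31598189 -5824933/31598189; -37737437/63196378 5753840/31598189]
step 2: x' = x̄ + K·y = [524341/4514027, 13870865/9028054]
step 2: P' = (I − K·H)·P̄ = [29124665/94794567 -28769200/94794567; -28769200/94794567 454713733/189589134]

step 0: x' = [-4/17, -491/238], P' = [20/51 -25/51; -25/51 1891/714]
step 1: x' = [-13136/61861, 117489/61861], P' = [57385/185583 -58880/185583; -58880/185583 916343/371166]
step 2: x' = [524341/4514027, 13870865/9028054], P' = [29124665/94794567 -28769200/94794567; -28769200/94794567 454713733/189589134]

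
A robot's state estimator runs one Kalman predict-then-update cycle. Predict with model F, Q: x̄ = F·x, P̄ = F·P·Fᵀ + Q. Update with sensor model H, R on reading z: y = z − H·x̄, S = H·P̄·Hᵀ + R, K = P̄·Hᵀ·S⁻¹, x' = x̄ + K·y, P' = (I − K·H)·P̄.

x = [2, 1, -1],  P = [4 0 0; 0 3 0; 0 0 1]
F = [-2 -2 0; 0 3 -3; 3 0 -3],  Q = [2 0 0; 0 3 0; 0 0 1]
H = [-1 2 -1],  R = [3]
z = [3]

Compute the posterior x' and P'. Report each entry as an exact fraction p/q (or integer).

x' = [-1086/223, 816/223, 2031/223]
P' = [4926/223 -360/223 -5520/223; -360/223 1128/223 2355/223; -5520/223 2355/223 10242/223]

x̄ = F·x = [-6, 6, 9]
P̄ = F·P·Fᵀ + Q = [30 -18 -24; -18 39 9; -24 9 46]
y = z − H·x̄ = [-6]
S = H·P̄·Hᵀ + R = [223]
K = P̄·Hᵀ·S⁻¹ = [-42/223; 87/223; -4/223]
x' = x̄ + K·y = [-1086/223, 816/223, 2031/223]
P' = (I − K·H)·P̄ = [4926/223 -360/223 -5520/223; -360/223 1128/223 2355/223; -5520/223 2355/223 10242/223]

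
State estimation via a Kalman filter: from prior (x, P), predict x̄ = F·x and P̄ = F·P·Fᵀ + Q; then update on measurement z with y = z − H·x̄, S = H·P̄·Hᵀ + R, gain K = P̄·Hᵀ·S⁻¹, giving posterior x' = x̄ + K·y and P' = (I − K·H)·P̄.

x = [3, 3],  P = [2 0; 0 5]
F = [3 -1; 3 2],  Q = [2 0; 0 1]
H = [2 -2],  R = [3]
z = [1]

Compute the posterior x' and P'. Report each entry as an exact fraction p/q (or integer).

x' = [1816/195, 1747/195]
P' = [3719/195 3668/195; 3668/195 3761/195]

x̄ = F·x = [6, 15]
P̄ = F·P·Fᵀ + Q = [25 8; 8 39]
y = z − H·x̄ = [19]
S = H·P̄·Hᵀ + R = [195]
K = P̄·Hᵀ·S⁻¹ = [34/195; -62/195]
x' = x̄ + K·y = [1816/195, 1747/195]
P' = (I − K·H)·P̄ = [3719/195 3668/195; 3668/195 3761/195]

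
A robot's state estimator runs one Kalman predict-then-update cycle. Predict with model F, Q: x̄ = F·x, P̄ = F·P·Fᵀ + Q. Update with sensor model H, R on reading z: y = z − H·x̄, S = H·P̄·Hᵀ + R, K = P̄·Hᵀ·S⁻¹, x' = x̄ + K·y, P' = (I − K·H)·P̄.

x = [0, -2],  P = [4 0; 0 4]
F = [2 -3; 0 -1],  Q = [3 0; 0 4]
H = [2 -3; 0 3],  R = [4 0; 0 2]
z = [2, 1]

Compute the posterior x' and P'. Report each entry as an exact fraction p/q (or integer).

x̄ = F·x = [6, 2]
P̄ = F·P·Fᵀ + Q = [55 12; 12 8]
y = z − H·x̄ = [-4, -5]
S = H·P̄·Hᵀ + R = [152 0; 0 74]
K = P̄·Hᵀ·S⁻¹ = [37/76 18/37; 0 12/37]
x' = x̄ + K·y = [1139/703, 14/37]
P' = (I − K·H)·P̄ = [2053/1406 12/37; 12/37 8/37]

x' = [1139/703, 14/37]
P' = [2053/1406 12/37; 12/37 8/37]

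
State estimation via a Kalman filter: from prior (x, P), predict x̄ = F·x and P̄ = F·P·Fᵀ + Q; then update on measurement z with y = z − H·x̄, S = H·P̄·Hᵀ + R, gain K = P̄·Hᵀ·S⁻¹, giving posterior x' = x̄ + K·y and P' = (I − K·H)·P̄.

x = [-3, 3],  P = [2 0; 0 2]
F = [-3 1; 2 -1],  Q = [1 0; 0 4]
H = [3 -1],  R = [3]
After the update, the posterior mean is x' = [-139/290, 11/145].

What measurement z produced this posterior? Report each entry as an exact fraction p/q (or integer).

z = [-2]

x̄ = F·x = [12, -9]
P̄ = F·P·Fᵀ + Q = [21 -14; -14 14]
S = H·P̄·Hᵀ + R = [290]
K = P̄·Hᵀ·S⁻¹ = [77/290; -28/145]
x' − x̄ = [-3619/290, 1316/145] = K·y
y = (KᵀK)⁻¹·Kᵀ·(x' − x̄) = [-47]
z = y + H·x̄ = [-47] + [45] = [-2]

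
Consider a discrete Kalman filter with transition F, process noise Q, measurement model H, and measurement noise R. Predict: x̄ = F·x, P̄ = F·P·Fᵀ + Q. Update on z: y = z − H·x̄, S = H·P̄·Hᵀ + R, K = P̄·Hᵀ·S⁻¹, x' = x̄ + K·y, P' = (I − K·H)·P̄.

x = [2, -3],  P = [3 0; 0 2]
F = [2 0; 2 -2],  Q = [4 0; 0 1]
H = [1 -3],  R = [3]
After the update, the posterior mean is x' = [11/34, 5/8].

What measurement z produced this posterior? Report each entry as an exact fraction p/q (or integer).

z = [-1]

x̄ = F·x = [4, 10]
P̄ = F·P·Fᵀ + Q = [16 12; 12 21]
S = H·P̄·Hᵀ + R = [136]
K = P̄·Hᵀ·S⁻¹ = [-5/34; -3/8]
x' − x̄ = [-125/34, -75/8] = K·y
y = (KᵀK)⁻¹·Kᵀ·(x' − x̄) = [25]
z = y + H·x̄ = [25] + [-26] = [-1]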